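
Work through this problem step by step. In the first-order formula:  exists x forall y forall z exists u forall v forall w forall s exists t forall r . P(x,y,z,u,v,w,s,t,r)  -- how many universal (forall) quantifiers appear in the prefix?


Quantifier prefix: exists x forall y forall z exists u forall v forall w forall s exists t forall r
Mark each quantifier type:
  E U U E U U U E U
Universal count = 6, Existential count = 3
Asked for universal (forall) quantifiers: 6

6


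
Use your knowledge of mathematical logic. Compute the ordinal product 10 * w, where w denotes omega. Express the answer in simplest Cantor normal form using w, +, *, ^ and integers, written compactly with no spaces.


Compute 10 * w.
Ordinal * is associative and left-distributive over +, but NOT commutative; for finite n>1, n*w = w but w*n stays w*n.
For finite n>0, n * w = sup{n*k : k<w} = w. So 10 * w = w.
Result = w

w


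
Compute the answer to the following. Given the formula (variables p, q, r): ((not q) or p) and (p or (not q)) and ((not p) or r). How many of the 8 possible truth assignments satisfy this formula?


Evaluate all 8 assignments for p, q, r:
p=0, q=0, r=0: 1
p=0, q=0, r=1: 1
p=0, q=1, r=0: 0
p=0, q=1, r=1: 0
p=1, q=0, r=0: 0
p=1, q=0, r=1: 1
p=1, q=1, r=0: 0
p=1, q=1, r=1: 1
Satisfying count = 4

4


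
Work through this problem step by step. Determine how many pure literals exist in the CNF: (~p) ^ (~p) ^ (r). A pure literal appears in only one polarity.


Check each variable for pure literal status:
p: pure negative
q: absent (not pure)
r: pure positive
Pure literal count = 2

2


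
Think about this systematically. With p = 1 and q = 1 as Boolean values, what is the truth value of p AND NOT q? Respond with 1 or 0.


p = 1, q = 1
Operation: p AND NOT q
Evaluate: 1 AND NOT 1 = 0

0


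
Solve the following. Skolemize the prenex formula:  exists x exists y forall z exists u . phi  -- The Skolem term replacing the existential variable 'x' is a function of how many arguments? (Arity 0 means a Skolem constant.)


Quantifier prefix: exists x exists y forall z exists u
'x' is existentially quantified at position 1.
No universal quantifiers precede it.
Skolem function arity = 0 (a Skolem constant)

0


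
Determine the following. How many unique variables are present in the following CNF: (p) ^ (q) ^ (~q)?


Identify each variable that appears in the formula.
Variables found: p, q
Count = 2

2


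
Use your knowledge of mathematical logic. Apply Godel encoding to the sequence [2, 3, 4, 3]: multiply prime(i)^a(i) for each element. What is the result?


Encode each element as an exponent of the corresponding prime:
  2^2 = 4
  3^3 = 27
  5^4 = 625
  7^3 = 343
Product = 4 * 27 * 625 * 343 = 23152500

23152500


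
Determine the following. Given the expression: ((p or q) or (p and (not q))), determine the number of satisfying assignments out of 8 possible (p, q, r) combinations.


Check all 8 assignments:
p=0, q=0, r=0: 0
p=0, q=0, r=1: 0
p=0, q=1, r=0: 1
p=0, q=1, r=1: 1
p=1, q=0, r=0: 1
p=1, q=0, r=1: 1
p=1, q=1, r=0: 1
p=1, q=1, r=1: 1
Count of True = 6

6


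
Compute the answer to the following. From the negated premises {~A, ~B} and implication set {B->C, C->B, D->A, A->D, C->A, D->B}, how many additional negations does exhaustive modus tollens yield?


Initial negated facts: {~A, ~B}
Apply modus tollens to closure:
  ~B and C->B  =>  ~C
  ~A and D->A  =>  ~D
Final negated: {~A, ~B, ~C, ~D}
New negations: {~C, ~D}
Count = 2

2


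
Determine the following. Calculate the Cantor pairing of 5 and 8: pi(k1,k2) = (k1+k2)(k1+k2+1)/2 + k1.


k1 + k2 = 13
(k1+k2)(k1+k2+1)/2 = 13 * 14 / 2 = 91
pi = 91 + 5 = 96

96


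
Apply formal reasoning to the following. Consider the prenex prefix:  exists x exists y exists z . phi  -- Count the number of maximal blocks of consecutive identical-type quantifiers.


Quantifier-type sequence: E E E  (A=forall, E=exists)
Group into maximal same-type runs:
  Ex3
Number of blocks = 1

1


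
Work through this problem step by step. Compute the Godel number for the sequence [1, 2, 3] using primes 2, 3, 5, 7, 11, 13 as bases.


Encode each element as an exponent of the corresponding prime:
  2^1 = 2
  3^2 = 9
  5^3 = 125
Product = 2 * 9 * 125 = 2250

2250


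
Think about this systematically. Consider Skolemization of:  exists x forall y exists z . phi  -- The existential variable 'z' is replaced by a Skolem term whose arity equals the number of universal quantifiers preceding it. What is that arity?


Quantifier prefix: exists x forall y exists z
'z' is existentially quantified at position 3.
Universal variables preceding it: y
Skolem function arity = 1

1


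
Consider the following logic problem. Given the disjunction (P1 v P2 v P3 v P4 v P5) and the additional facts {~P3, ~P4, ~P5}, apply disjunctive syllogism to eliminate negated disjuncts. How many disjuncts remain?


Original disjuncts (5): P1, P2, P3, P4, P5
Negated (eliminate): ~P3, ~P4, ~P5
Remaining disjuncts: P1, P2
Count = 5 - 3 = 2

2


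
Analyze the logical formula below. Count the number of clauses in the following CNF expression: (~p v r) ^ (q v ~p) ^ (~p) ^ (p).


A CNF formula is a conjunction of clauses.
Clauses are separated by ^.
Counting the conjuncts: 4 clauses.

4


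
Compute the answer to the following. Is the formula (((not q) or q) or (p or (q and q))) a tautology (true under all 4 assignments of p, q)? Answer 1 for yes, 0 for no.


Check all 4 assignments:
p=0, q=0: 1
p=0, q=1: 1
p=1, q=0: 1
p=1, q=1: 1
Satisfying count = 4/4.
Tautology iff count = 4: yes.

1


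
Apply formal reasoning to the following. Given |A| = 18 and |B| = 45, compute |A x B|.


The Cartesian product A x B contains all ordered pairs (a, b).
|A x B| = |A| * |B| = 18 * 45 = 810

810


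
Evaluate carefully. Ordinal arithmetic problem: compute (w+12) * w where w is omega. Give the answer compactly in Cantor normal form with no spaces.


Compute (w+12) * w.
Ordinal * is associative and left-distributive over +, but NOT commutative; for finite n>1, n*w = w but w*n stays w*n.
(w+12) * w = sup{(w+12)*k : k<w} = sup{w*k+12} = w^2 (the +12 tail is absorbed in the limit).
Result = w^2

w^2


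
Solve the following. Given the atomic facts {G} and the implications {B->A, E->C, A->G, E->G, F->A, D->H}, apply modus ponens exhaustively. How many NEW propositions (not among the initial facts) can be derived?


Initial facts: {G}
Apply modus ponens to closure:
  (no implication fires)
Final known: {G}
New propositions: {(none)}
Count = 0

0


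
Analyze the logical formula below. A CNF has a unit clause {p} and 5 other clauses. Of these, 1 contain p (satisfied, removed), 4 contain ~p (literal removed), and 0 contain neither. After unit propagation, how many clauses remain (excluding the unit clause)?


Satisfied (removed): 1
Shortened (remain): 4
Unchanged (remain): 0
Remaining = 4 + 0 = 4

4


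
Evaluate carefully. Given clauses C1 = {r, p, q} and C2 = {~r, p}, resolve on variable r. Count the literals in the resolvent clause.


Remove r from C1 and ~r from C2.
C1 remainder: {p, q}
C2 remainder: {p}
Union (resolvent): {p, q}
Resolvent has 2 literal(s).

2


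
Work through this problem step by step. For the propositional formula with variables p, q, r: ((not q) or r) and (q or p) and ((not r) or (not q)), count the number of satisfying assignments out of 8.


Evaluate all 8 assignments for p, q, r:
p=0, q=0, r=0: 0
p=0, q=0, r=1: 0
p=0, q=1, r=0: 0
p=0, q=1, r=1: 0
p=1, q=0, r=0: 1
p=1, q=0, r=1: 1
p=1, q=1, r=0: 0
p=1, q=1, r=1: 0
Satisfying count = 2

2


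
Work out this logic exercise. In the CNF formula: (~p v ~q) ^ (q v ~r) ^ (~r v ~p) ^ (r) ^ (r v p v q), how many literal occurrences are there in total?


Counting literals in each clause:
Clause 1: 2 literal(s)
Clause 2: 2 literal(s)
Clause 3: 2 literal(s)
Clause 4: 1 literal(s)
Clause 5: 3 literal(s)
Total = 10

10


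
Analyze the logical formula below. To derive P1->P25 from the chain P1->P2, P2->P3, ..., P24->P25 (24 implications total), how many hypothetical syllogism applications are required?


With 24 implications in a chain connecting 25 propositions:
P1->P2, P2->P3, ..., P24->P25
Steps needed = (number of implications) - 1 = 24 - 1 = 23

23


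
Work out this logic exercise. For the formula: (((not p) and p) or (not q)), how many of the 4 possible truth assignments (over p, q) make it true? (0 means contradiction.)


Check all 4 assignments:
p=0, q=0: 1
p=0, q=1: 0
p=1, q=0: 1
p=1, q=1: 0
Count of True = 2

2


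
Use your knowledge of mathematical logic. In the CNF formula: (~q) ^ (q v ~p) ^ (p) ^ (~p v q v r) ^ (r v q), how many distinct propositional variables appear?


Identify each variable that appears in the formula.
Variables found: p, q, r
Count = 3

3


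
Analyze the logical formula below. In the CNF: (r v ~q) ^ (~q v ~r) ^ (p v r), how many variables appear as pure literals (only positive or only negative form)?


Check each variable for pure literal status:
p: pure positive
q: pure negative
r: mixed (not pure)
Pure literal count = 2

2


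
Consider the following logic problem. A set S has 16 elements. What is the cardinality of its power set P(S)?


The power set of a set with n elements has 2^n elements.
|P(S)| = 2^16 = 65536

65536


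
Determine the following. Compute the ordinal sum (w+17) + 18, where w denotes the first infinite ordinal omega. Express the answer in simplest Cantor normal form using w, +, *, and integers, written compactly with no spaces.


Compute (w+17) + 18.
Ordinal + is associative but NOT commutative; for finite n>0, n + w = w but w + n stays w+n.
By associativity: (w+17) + 18 = w + (17+18) = w+35.
Result = w+35

w+35


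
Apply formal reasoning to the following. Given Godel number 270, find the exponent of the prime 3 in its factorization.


Factorize 270 by dividing by 3 repeatedly.
Division steps: 3 divides 270 exactly 3 time(s).
Exponent of 3 = 3

3


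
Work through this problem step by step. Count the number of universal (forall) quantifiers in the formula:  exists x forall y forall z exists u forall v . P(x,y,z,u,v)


Quantifier prefix: exists x forall y forall z exists u forall v
Mark each quantifier type:
  E U U E U
Universal count = 3, Existential count = 2
Asked for universal (forall) quantifiers: 3

3


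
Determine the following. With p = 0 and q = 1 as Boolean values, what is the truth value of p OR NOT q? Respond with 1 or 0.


p = 0, q = 1
Operation: p OR NOT q
Evaluate: 0 OR NOT 1 = 0

0


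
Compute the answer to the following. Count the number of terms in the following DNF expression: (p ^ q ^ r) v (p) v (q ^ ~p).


A DNF formula is a disjunction of terms (conjunctions).
Terms are separated by v.
Counting the disjuncts: 3 terms.

3


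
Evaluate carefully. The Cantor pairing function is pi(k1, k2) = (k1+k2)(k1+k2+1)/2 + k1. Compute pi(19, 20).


k1 + k2 = 39
(k1+k2)(k1+k2+1)/2 = 39 * 40 / 2 = 780
pi = 780 + 19 = 799

799


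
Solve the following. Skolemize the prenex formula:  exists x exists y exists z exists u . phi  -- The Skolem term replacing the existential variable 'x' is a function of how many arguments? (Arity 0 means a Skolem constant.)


Quantifier prefix: exists x exists y exists z exists u
'x' is existentially quantified at position 1.
No universal quantifiers precede it.
Skolem function arity = 0 (a Skolem constant)

0


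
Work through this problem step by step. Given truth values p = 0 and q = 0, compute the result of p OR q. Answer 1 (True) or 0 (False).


p = 0, q = 0
Operation: p OR q
Evaluate: 0 OR 0 = 0

0


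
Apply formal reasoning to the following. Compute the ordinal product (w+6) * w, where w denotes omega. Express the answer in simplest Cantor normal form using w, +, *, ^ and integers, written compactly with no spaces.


Compute (w+6) * w.
Ordinal * is associative and left-distributive over +, but NOT commutative; for finite n>1, n*w = w but w*n stays w*n.
(w+6) * w = sup{(w+6)*k : k<w} = sup{w*k+6} = w^2 (the +6 tail is absorbed in the limit).
Result = w^2

w^2


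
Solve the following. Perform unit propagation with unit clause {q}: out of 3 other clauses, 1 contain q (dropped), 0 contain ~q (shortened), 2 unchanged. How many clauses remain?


Satisfied (removed): 1
Shortened (remain): 0
Unchanged (remain): 2
Remaining = 0 + 2 = 2

2


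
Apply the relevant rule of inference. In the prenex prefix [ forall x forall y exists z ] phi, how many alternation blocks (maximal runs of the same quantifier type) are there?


Quantifier-type sequence: A A E  (A=forall, E=exists)
Group into maximal same-type runs:
  Ax2 | Ex1
Number of blocks = 2

2


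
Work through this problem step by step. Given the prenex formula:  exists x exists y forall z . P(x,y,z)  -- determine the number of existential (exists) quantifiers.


Quantifier prefix: exists x exists y forall z
Mark each quantifier type:
  E E U
Universal count = 1, Existential count = 2
Asked for existential (exists) quantifiers: 2

2


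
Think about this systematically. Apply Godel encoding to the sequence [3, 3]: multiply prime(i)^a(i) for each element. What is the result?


Encode each element as an exponent of the corresponding prime:
  2^3 = 8
  3^3 = 27
Product = 8 * 27 = 216

216


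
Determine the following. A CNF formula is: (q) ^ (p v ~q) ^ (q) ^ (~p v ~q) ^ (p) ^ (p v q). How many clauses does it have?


A CNF formula is a conjunction of clauses.
Clauses are separated by ^.
Counting the conjuncts: 6 clauses.

6


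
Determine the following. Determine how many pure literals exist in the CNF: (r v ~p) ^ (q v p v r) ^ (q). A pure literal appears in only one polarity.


Check each variable for pure literal status:
p: mixed (not pure)
q: pure positive
r: pure positive
Pure literal count = 2

2


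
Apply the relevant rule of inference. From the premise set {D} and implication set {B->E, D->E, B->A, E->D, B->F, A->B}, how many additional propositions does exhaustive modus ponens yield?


Initial facts: {D}
Apply modus ponens to closure:
  D and D->E  =>  E
Final known: {D, E}
New propositions: {E}
Count = 1

1


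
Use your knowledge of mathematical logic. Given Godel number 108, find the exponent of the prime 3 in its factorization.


Factorize 108 by dividing by 3 repeatedly.
Division steps: 3 divides 108 exactly 3 time(s).
Exponent of 3 = 3

3


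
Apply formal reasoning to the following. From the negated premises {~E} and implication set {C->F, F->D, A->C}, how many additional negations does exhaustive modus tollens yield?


Initial negated facts: {~E}
Apply modus tollens to closure:
  (no implication fires)
Final negated: {~E}
New negations: {(none)}
Count = 0

0


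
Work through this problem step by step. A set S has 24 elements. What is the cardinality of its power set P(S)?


The power set of a set with n elements has 2^n elements.
|P(S)| = 2^24 = 16777216

16777216


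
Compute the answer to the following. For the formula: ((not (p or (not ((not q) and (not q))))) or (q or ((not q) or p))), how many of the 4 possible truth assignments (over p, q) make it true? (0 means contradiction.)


Check all 4 assignments:
p=0, q=0: 1
p=0, q=1: 1
p=1, q=0: 1
p=1, q=1: 1
Count of True = 4

4


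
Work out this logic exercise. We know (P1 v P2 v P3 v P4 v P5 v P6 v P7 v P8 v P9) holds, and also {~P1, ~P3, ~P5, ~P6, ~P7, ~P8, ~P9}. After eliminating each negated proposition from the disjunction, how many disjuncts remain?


Original disjuncts (9): P1, P2, P3, P4, P5, P6, P7, P8, P9
Negated (eliminate): ~P1, ~P3, ~P5, ~P6, ~P7, ~P8, ~P9
Remaining disjuncts: P2, P4
Count = 9 - 7 = 2

2


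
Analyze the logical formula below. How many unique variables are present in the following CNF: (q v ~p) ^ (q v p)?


Identify each variable that appears in the formula.
Variables found: p, q
Count = 2

2


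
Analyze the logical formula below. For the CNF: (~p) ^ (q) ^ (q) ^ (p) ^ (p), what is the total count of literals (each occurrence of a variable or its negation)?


Counting literals in each clause:
Clause 1: 1 literal(s)
Clause 2: 1 literal(s)
Clause 3: 1 literal(s)
Clause 4: 1 literal(s)
Clause 5: 1 literal(s)
Total = 5

5


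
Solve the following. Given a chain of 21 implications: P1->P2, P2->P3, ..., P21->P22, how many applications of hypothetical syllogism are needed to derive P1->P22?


With 21 implications in a chain connecting 22 propositions:
P1->P2, P2->P3, ..., P21->P22
Steps needed = (number of implications) - 1 = 21 - 1 = 20

20


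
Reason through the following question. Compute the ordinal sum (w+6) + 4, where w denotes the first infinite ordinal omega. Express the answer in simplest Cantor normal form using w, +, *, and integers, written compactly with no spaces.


Compute (w+6) + 4.
Ordinal + is associative but NOT commutative; for finite n>0, n + w = w but w + n stays w+n.
By associativity: (w+6) + 4 = w + (6+4) = w+10.
Result = w+10

w+10


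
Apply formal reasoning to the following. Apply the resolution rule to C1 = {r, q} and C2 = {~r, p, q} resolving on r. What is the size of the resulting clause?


Remove r from C1 and ~r from C2.
C1 remainder: {q}
C2 remainder: {p, q}
Union (resolvent): {p, q}
Resolvent has 2 literal(s).

2


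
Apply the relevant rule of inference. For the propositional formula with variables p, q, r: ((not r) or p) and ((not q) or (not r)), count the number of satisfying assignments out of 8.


Evaluate all 8 assignments for p, q, r:
p=0, q=0, r=0: 1
p=0, q=0, r=1: 0
p=0, q=1, r=0: 1
p=0, q=1, r=1: 0
p=1, q=0, r=0: 1
p=1, q=0, r=1: 1
p=1, q=1, r=0: 1
p=1, q=1, r=1: 0
Satisfying count = 5

5


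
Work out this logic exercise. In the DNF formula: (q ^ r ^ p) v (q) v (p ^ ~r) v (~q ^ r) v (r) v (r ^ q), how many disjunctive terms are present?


A DNF formula is a disjunction of terms (conjunctions).
Terms are separated by v.
Counting the disjuncts: 6 terms.

6


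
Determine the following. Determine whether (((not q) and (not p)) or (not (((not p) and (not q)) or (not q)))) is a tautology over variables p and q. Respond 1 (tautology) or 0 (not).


Check all 4 assignments:
p=0, q=0: 1
p=0, q=1: 1
p=1, q=0: 0
p=1, q=1: 1
Satisfying count = 3/4.
Tautology iff count = 4: no.

0


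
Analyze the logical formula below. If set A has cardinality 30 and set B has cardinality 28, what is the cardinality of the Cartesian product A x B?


The Cartesian product A x B contains all ordered pairs (a, b).
|A x B| = |A| * |B| = 30 * 28 = 840

840


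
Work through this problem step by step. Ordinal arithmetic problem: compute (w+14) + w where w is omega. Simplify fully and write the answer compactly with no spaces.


Compute (w+14) + w.
Ordinal + is associative but NOT commutative; for finite n>0, n + w = w but w + n stays w+n.
(w+14) + w = w + (14+w) = w + w = w*2 (the finite tail 14 is absorbed by the right w).
Result = w*2

w*2


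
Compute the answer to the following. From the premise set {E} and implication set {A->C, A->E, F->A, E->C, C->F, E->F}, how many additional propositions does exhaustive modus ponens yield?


Initial facts: {E}
Apply modus ponens to closure:
  E and E->C  =>  C
  C and C->F  =>  F
  F and F->A  =>  A
Final known: {A, C, E, F}
New propositions: {A, C, F}
Count = 3

3


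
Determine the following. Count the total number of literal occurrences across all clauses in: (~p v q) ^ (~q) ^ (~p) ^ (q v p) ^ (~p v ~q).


Counting literals in each clause:
Clause 1: 2 literal(s)
Clause 2: 1 literal(s)
Clause 3: 1 literal(s)
Clause 4: 2 literal(s)
Clause 5: 2 literal(s)
Total = 8

8


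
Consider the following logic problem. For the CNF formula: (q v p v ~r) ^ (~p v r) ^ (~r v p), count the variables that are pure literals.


Check each variable for pure literal status:
p: mixed (not pure)
q: pure positive
r: mixed (not pure)
Pure literal count = 1

1


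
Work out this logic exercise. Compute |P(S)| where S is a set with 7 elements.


The power set of a set with n elements has 2^n elements.
|P(S)| = 2^7 = 128

128


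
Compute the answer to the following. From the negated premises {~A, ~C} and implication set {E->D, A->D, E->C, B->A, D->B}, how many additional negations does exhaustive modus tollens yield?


Initial negated facts: {~A, ~C}
Apply modus tollens to closure:
  ~C and E->C  =>  ~E
  ~A and B->A  =>  ~B
  ~B and D->B  =>  ~D
Final negated: {~A, ~B, ~C, ~D, ~E}
New negations: {~B, ~D, ~E}
Count = 3

3


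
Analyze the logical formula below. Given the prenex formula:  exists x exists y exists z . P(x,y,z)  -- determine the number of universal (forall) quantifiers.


Quantifier prefix: exists x exists y exists z
Mark each quantifier type:
  E E E
Universal count = 0, Existential count = 3
Asked for universal (forall) quantifiers: 0

0


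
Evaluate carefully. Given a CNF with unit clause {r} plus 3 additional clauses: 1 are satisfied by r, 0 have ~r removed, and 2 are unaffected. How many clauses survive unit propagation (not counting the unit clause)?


Satisfied (removed): 1
Shortened (remain): 0
Unchanged (remain): 2
Remaining = 0 + 2 = 2

2


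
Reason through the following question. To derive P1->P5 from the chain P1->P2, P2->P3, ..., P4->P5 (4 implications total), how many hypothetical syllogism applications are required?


With 4 implications in a chain connecting 5 propositions:
P1->P2, P2->P3, ..., P4->P5
Steps needed = (number of implications) - 1 = 4 - 1 = 3

3


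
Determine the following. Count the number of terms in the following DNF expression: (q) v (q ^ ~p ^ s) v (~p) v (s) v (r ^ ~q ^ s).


A DNF formula is a disjunction of terms (conjunctions).
Terms are separated by v.
Counting the disjuncts: 5 terms.

5


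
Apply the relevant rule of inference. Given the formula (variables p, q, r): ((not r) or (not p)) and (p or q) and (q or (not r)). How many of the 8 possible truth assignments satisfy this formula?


Evaluate all 8 assignments for p, q, r:
p=0, q=0, r=0: 0
p=0, q=0, r=1: 0
p=0, q=1, r=0: 1
p=0, q=1, r=1: 1
p=1, q=0, r=0: 1
p=1, q=0, r=1: 0
p=1, q=1, r=0: 1
p=1, q=1, r=1: 0
Satisfying count = 4

4


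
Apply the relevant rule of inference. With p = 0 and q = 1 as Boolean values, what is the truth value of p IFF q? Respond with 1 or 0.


p = 0, q = 1
Operation: p IFF q
Evaluate: 0 IFF 1 = 0

0


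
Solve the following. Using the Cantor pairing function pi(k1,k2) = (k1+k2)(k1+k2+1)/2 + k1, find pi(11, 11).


k1 + k2 = 22
(k1+k2)(k1+k2+1)/2 = 22 * 23 / 2 = 253
pi = 253 + 11 = 264

264


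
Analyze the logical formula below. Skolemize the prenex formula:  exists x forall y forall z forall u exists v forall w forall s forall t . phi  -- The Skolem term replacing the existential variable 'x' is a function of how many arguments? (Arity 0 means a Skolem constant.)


Quantifier prefix: exists x forall y forall z forall u exists v forall w forall s forall t
'x' is existentially quantified at position 1.
No universal quantifiers precede it.
Skolem function arity = 0 (a Skolem constant)

0


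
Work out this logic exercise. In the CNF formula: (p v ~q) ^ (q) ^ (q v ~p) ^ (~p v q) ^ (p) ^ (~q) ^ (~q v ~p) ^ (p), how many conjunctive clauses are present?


A CNF formula is a conjunction of clauses.
Clauses are separated by ^.
Counting the conjuncts: 8 clauses.

8


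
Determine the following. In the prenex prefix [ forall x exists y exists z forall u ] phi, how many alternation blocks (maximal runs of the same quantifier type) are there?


Quantifier-type sequence: A E E A  (A=forall, E=exists)
Group into maximal same-type runs:
  Ax1 | Ex2 | Ax1
Number of blocks = 3

3


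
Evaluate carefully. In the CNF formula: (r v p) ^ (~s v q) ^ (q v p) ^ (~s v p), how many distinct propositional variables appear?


Identify each variable that appears in the formula.
Variables found: p, q, r, s
Count = 4

4


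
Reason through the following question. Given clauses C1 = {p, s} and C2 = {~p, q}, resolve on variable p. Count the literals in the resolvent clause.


Remove p from C1 and ~p from C2.
C1 remainder: {s}
C2 remainder: {q}
Union (resolvent): {q, s}
Resolvent has 2 literal(s).

2


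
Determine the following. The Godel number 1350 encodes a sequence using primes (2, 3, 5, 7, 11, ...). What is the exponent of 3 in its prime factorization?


Factorize 1350 by dividing by 3 repeatedly.
Division steps: 3 divides 1350 exactly 3 time(s).
Exponent of 3 = 3

3


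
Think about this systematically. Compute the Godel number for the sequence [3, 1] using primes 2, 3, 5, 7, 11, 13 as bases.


Encode each element as an exponent of the corresponding prime:
  2^3 = 8
  3^1 = 3
Product = 8 * 3 = 24

24


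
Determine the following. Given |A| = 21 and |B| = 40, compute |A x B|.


The Cartesian product A x B contains all ordered pairs (a, b).
|A x B| = |A| * |B| = 21 * 40 = 840

840


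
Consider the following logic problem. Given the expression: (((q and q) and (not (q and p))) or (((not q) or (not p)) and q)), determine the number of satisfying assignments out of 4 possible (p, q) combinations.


Check all 4 assignments:
p=0, q=0: 0
p=0, q=1: 1
p=1, q=0: 0
p=1, q=1: 0
Count of True = 1

1


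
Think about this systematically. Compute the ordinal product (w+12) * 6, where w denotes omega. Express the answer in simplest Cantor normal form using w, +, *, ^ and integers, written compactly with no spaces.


Compute (w+12) * 6.
Ordinal * is associative and left-distributive over +, but NOT commutative; for finite n>1, n*w = w but w*n stays w*n.
(w+12) * 6 = (w+12) repeated 6 times. Each intermediate +12 is absorbed by the following w; only the last survives: w*6+12.
Result = w*6+12

w*6+12


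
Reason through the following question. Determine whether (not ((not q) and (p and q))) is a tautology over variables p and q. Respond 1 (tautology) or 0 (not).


Check all 4 assignments:
p=0, q=0: 1
p=0, q=1: 1
p=1, q=0: 1
p=1, q=1: 1
Satisfying count = 4/4.
Tautology iff count = 4: yes.

1


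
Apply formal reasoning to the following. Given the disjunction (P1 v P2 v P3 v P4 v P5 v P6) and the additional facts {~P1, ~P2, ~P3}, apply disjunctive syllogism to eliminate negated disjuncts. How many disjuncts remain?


Original disjuncts (6): P1, P2, P3, P4, P5, P6
Negated (eliminate): ~P1, ~P2, ~P3
Remaining disjuncts: P4, P5, P6
Count = 6 - 3 = 3

3


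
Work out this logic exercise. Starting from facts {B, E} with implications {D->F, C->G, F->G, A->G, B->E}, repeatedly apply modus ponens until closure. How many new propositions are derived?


Initial facts: {B, E}
Apply modus ponens to closure:
  (no implication fires)
Final known: {B, E}
New propositions: {(none)}
Count = 0

0


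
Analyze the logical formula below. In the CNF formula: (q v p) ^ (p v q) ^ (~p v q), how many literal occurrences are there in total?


Counting literals in each clause:
Clause 1: 2 literal(s)
Clause 2: 2 literal(s)
Clause 3: 2 literal(s)
Total = 6

6


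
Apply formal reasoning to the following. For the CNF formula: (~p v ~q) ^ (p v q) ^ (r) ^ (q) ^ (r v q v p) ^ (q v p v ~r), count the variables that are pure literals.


Check each variable for pure literal status:
p: mixed (not pure)
q: mixed (not pure)
r: mixed (not pure)
Pure literal count = 0

0


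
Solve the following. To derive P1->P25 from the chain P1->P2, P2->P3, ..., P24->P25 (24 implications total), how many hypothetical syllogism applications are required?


With 24 implications in a chain connecting 25 propositions:
P1->P2, P2->P3, ..., P24->P25
Steps needed = (number of implications) - 1 = 24 - 1 = 23

23


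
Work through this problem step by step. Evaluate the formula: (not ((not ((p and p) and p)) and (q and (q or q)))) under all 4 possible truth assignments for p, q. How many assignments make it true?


Check all 4 assignments:
p=0, q=0: 1
p=0, q=1: 0
p=1, q=0: 1
p=1, q=1: 1
Count of True = 3

3


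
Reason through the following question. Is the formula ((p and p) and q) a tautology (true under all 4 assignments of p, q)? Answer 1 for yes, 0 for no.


Check all 4 assignments:
p=0, q=0: 0
p=0, q=1: 0
p=1, q=0: 0
p=1, q=1: 1
Satisfying count = 1/4.
Tautology iff count = 4: no.

0


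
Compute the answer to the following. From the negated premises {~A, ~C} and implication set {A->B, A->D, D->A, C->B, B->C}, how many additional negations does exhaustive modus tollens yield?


Initial negated facts: {~A, ~C}
Apply modus tollens to closure:
  ~A and D->A  =>  ~D
  ~C and B->C  =>  ~B
Final negated: {~A, ~B, ~C, ~D}
New negations: {~B, ~D}
Count = 2

2


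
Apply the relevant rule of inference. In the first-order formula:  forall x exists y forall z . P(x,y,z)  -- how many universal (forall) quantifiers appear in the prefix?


Quantifier prefix: forall x exists y forall z
Mark each quantifier type:
  U E U
Universal count = 2, Existential count = 1
Asked for universal (forall) quantifiers: 2

2


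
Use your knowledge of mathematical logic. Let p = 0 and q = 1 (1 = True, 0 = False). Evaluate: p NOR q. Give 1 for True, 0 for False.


p = 0, q = 1
Operation: p NOR q
Evaluate: 0 NOR 1 = 0

0


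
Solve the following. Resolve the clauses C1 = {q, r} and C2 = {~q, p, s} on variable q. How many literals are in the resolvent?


Remove q from C1 and ~q from C2.
C1 remainder: {r}
C2 remainder: {p, s}
Union (resolvent): {p, r, s}
Resolvent has 3 literal(s).

3


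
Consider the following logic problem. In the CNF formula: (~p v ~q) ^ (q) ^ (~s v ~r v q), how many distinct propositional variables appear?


Identify each variable that appears in the formula.
Variables found: p, q, r, s
Count = 4

4


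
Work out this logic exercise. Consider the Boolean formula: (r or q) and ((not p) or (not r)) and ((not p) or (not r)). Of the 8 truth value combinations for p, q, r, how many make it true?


Evaluate all 8 assignments for p, q, r:
p=0, q=0, r=0: 0
p=0, q=0, r=1: 1
p=0, q=1, r=0: 1
p=0, q=1, r=1: 1
p=1, q=0, r=0: 0
p=1, q=0, r=1: 0
p=1, q=1, r=0: 1
p=1, q=1, r=1: 0
Satisfying count = 4

4


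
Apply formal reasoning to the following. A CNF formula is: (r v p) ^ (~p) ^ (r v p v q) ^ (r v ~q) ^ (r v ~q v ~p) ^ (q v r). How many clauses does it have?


A CNF formula is a conjunction of clauses.
Clauses are separated by ^.
Counting the conjuncts: 6 clauses.

6


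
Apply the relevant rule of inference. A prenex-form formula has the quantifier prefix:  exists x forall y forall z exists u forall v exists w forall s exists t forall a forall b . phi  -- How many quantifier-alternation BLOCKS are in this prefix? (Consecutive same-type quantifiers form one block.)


Quantifier-type sequence: E A A E A E A E A A  (A=forall, E=exists)
Group into maximal same-type runs:
  Ex1 | Ax2 | Ex1 | Ax1 | Ex1 | Ax1 | Ex1 | Ax2
Number of blocks = 8

8


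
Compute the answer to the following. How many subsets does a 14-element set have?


The power set of a set with n elements has 2^n elements.
|P(S)| = 2^14 = 16384

16384


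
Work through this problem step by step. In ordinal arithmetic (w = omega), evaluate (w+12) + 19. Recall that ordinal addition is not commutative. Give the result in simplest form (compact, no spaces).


Compute (w+12) + 19.
Ordinal + is associative but NOT commutative; for finite n>0, n + w = w but w + n stays w+n.
By associativity: (w+12) + 19 = w + (12+19) = w+31.
Result = w+31

w+31


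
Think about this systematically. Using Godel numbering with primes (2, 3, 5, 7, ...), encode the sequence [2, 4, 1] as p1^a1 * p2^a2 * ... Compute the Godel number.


Encode each element as an exponent of the corresponding prime:
  2^2 = 4
  3^4 = 81
  5^1 = 5
Product = 4 * 81 * 5 = 1620

1620


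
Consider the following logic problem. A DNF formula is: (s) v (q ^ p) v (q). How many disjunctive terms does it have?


A DNF formula is a disjunction of terms (conjunctions).
Terms are separated by v.
Counting the disjuncts: 3 terms.

3


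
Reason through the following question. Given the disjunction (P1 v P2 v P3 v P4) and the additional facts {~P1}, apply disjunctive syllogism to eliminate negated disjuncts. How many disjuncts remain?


Original disjuncts (4): P1, P2, P3, P4
Negated (eliminate): ~P1
Remaining disjuncts: P2, P3, P4
Count = 4 - 1 = 3

3


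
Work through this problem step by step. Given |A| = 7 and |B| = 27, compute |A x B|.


The Cartesian product A x B contains all ordered pairs (a, b).
|A x B| = |A| * |B| = 7 * 27 = 189

189


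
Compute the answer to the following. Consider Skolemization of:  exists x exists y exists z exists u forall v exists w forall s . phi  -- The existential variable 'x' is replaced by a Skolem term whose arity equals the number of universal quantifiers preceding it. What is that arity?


Quantifier prefix: exists x exists y exists z exists u forall v exists w forall s
'x' is existentially quantified at position 1.
No universal quantifiers precede it.
Skolem function arity = 0 (a Skolem constant)

0


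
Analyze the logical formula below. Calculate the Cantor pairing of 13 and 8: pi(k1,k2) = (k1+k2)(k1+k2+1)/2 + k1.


k1 + k2 = 21
(k1+k2)(k1+k2+1)/2 = 21 * 22 / 2 = 231
pi = 231 + 13 = 244

244


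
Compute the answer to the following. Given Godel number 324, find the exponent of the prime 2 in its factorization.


Factorize 324 by dividing by 2 repeatedly.
Division steps: 2 divides 324 exactly 2 time(s).
Exponent of 2 = 2

2


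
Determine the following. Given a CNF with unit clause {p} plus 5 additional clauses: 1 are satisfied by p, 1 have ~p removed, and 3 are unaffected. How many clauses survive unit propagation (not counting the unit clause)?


Satisfied (removed): 1
Shortened (remain): 1
Unchanged (remain): 3
Remaining = 1 + 3 = 4

4


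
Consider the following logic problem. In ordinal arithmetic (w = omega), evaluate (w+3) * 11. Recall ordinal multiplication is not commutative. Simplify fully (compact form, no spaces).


Compute (w+3) * 11.
Ordinal * is associative and left-distributive over +, but NOT commutative; for finite n>1, n*w = w but w*n stays w*n.
(w+3) * 11 = (w+3) repeated 11 times. Each intermediate +3 is absorbed by the following w; only the last survives: w*11+3.
Result = w*11+3

w*11+3


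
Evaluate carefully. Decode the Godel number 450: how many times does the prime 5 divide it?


Factorize 450 by dividing by 5 repeatedly.
Division steps: 5 divides 450 exactly 2 time(s).
Exponent of 5 = 2

2


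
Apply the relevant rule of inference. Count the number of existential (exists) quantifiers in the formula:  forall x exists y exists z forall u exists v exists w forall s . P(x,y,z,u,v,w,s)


Quantifier prefix: forall x exists y exists z forall u exists v exists w forall s
Mark each quantifier type:
  U E E U E E U
Universal count = 3, Existential count = 4
Asked for existential (exists) quantifiers: 4

4


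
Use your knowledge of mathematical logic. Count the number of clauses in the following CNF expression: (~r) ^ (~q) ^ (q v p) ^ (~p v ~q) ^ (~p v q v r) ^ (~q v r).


A CNF formula is a conjunction of clauses.
Clauses are separated by ^.
Counting the conjuncts: 6 clauses.

6


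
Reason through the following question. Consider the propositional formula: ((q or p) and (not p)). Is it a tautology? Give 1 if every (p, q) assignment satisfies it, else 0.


Check all 4 assignments:
p=0, q=0: 0
p=0, q=1: 1
p=1, q=0: 0
p=1, q=1: 0
Satisfying count = 1/4.
Tautology iff count = 4: no.

0


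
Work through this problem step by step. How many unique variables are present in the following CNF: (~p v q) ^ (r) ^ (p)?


Identify each variable that appears in the formula.
Variables found: p, q, r
Count = 3

3


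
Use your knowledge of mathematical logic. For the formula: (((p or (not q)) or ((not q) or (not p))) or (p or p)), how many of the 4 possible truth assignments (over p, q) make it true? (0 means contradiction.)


Check all 4 assignments:
p=0, q=0: 1
p=0, q=1: 1
p=1, q=0: 1
p=1, q=1: 1
Count of True = 4

4


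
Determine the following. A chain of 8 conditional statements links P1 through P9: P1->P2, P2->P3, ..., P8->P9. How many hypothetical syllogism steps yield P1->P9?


With 8 implications in a chain connecting 9 propositions:
P1->P2, P2->P3, ..., P8->P9
Steps needed = (number of implications) - 1 = 8 - 1 = 7

7


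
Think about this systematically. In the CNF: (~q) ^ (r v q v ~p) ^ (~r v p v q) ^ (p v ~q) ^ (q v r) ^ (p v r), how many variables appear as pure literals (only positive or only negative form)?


Check each variable for pure literal status:
p: mixed (not pure)
q: mixed (not pure)
r: mixed (not pure)
Pure literal count = 0

0


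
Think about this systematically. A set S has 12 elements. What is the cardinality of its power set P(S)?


The power set of a set with n elements has 2^n elements.
|P(S)| = 2^12 = 4096

4096


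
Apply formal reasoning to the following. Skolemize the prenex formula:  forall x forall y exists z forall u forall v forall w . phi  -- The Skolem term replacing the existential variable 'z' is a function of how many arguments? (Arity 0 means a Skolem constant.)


Quantifier prefix: forall x forall y exists z forall u forall v forall w
'z' is existentially quantified at position 3.
Universal variables preceding it: x, y
Skolem function arity = 2

2


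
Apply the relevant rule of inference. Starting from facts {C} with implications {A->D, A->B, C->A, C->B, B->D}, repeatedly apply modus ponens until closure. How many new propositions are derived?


Initial facts: {C}
Apply modus ponens to closure:
  C and C->A  =>  A
  C and C->B  =>  B
  B and B->D  =>  D
Final known: {A, B, C, D}
New propositions: {A, B, D}
Count = 3

3


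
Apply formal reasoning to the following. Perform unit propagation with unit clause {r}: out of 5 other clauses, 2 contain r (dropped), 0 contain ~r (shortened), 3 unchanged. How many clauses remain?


Satisfied (removed): 2
Shortened (remain): 0
Unchanged (remain): 3
Remaining = 0 + 3 = 3

3


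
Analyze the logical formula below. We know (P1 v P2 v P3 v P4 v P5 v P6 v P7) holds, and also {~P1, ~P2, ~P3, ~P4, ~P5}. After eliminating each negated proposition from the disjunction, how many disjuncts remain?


Original disjuncts (7): P1, P2, P3, P4, P5, P6, P7
Negated (eliminate): ~P1, ~P2, ~P3, ~P4, ~P5
Remaining disjuncts: P6, P7
Count = 7 - 5 = 2

2


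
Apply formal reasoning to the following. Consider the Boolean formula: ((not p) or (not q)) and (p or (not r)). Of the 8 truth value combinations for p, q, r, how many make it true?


Evaluate all 8 assignments for p, q, r:
p=0, q=0, r=0: 1
p=0, q=0, r=1: 0
p=0, q=1, r=0: 1
p=0, q=1, r=1: 0
p=1, q=0, r=0: 1
p=1, q=0, r=1: 1
p=1, q=1, r=0: 0
p=1, q=1, r=1: 0
Satisfying count = 4

4


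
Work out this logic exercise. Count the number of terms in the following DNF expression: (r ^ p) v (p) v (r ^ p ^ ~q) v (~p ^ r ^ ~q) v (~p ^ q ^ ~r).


A DNF formula is a disjunction of terms (conjunctions).
Terms are separated by v.
Counting the disjuncts: 5 terms.

5


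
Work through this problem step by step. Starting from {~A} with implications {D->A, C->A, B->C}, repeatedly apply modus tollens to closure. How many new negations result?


Initial negated facts: {~A}
Apply modus tollens to closure:
  ~A and D->A  =>  ~D
  ~A and C->A  =>  ~C
  ~C and B->C  =>  ~B
Final negated: {~A, ~B, ~C, ~D}
New negations: {~B, ~C, ~D}
Count = 3

3


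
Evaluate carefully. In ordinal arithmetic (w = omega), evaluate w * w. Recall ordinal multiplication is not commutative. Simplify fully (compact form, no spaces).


Compute w * w.
Ordinal * is associative and left-distributive over +, but NOT commutative; for finite n>1, n*w = w but w*n stays w*n.
w * w = w^2 by definition.
Result = w^2

w^2
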